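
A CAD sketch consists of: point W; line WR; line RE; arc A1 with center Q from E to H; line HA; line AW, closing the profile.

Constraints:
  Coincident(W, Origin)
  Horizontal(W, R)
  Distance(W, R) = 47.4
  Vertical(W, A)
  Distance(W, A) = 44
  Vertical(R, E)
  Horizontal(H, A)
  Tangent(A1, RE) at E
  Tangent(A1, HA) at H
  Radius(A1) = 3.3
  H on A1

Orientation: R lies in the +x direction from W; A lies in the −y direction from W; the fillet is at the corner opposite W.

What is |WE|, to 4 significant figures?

62.48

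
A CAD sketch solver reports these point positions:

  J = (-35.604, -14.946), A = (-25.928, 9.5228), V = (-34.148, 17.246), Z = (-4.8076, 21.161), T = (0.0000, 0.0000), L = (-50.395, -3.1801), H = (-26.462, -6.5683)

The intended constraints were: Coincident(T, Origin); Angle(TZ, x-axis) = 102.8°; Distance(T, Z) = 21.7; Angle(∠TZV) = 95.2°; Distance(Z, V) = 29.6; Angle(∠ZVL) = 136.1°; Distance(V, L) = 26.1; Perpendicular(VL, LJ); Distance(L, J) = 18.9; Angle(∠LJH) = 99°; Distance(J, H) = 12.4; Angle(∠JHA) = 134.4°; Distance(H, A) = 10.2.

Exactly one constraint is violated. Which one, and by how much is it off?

Distance(H, A) = 10.2 — off by 5.90.

T = (0.00, 0.00) ✓; TZ at 102.8° ✓; |TZ| = 21.70 ✓; ∠TZV = 95.20° ✓; |ZV| = 29.60 ✓; ∠ZVL = 136.1° ✓; |VL| = 26.10 ✓; ∠(VL, LJ) = 90.00° ✓; |LJ| = 18.90 ✓; ∠LJH = 99.00° ✓; |JH| = 12.40 ✓; ∠JHA = 134.4° ✓; |HA| = 16.10 ✗.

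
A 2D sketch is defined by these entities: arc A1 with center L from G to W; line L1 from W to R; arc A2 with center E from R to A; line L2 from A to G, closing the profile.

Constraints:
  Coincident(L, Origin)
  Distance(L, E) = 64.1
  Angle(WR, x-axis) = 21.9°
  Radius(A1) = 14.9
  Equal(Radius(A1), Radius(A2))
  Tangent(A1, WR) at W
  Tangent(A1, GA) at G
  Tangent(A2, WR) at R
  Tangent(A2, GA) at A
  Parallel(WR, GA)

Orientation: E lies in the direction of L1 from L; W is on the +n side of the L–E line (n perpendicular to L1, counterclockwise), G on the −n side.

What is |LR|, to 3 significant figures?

65.8

The slot axis is L1's direction at 21.9°, so u = (cos 21.9°, sin 21.9°) = (0.928, 0.373) and n = (−sin 21.9°, cos 21.9°) = (-0.373, 0.928). L is at the origin and E lies 64.1 along u from L, so E = 64.1·u = (59.5, 23.9). Tangency of A1 to both parallel lines with radius 14.9 puts W and G at L ± 14.9·n: W = (-5.56, 13.8), G = (5.56, -13.8). Equal radii place R and A the same way about E: R = E + 14.9·n = (53.9, 37.7), A = E − 14.9·n = (65.0, 10.1). Then |LR| = |R − L| = 65.8.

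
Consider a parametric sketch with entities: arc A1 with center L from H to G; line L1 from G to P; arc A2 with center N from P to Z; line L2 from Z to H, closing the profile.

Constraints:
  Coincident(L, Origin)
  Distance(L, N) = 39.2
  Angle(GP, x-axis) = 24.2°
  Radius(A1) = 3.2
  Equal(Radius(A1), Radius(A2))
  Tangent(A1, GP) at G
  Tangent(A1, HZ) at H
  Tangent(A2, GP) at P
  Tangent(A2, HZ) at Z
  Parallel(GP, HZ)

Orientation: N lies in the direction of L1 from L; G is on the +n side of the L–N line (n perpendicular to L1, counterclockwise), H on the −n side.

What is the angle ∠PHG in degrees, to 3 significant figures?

80.7°

The slot axis is L1's direction at 24.2°, so u = (cos 24.2°, sin 24.2°) = (0.912, 0.410) and n = (−sin 24.2°, cos 24.2°) = (-0.410, 0.912). L is at the origin and N lies 39.2 along u from L, so N = 39.2·u = (35.8, 16.1). Tangency of A1 to both parallel lines with radius 3.2 puts G and H at L ± 3.2·n: G = (-1.31, 2.92), H = (1.31, -2.92). Equal radii place P and Z the same way about N: P = N + 3.2·n = (34.4, 19.0), Z = N − 3.2·n = (37.1, 13.2). Then cos ∠PHG = HP·HG / (|HP||HG|), giving 80.7°.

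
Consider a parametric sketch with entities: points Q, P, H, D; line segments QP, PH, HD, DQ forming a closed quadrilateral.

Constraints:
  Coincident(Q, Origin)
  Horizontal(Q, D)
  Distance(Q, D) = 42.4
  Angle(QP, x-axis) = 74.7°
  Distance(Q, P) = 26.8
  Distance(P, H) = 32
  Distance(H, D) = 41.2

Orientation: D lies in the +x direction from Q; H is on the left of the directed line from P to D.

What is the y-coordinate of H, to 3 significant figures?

40.6

Q is at the origin; Q and D share the same y with |QD| = 42.4 and D in +x, so D = (42.4, 0). QP runs at 74.7° with |QP| = 26.8, so P = (7.07, 25.9). H is determined by |PH| = 32.0 and |HD| = 41.2 together: it lies at the intersection of circle(P, 32.0) and circle(D, 41.2). With |PD| = 43.8, the foot of the radical line on PD is 14.2 from P and the perpendicular offset is √(32.0² − 14.2²) = 28.7. Taking the left-of-PD solution: H = (35.5, 40.6).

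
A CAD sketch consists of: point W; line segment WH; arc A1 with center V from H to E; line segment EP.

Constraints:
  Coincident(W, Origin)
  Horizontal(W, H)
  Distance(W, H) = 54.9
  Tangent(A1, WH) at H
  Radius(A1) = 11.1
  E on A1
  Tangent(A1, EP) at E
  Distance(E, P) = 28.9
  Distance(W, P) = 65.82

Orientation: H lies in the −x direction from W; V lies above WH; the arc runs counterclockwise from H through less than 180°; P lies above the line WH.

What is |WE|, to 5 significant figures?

46.182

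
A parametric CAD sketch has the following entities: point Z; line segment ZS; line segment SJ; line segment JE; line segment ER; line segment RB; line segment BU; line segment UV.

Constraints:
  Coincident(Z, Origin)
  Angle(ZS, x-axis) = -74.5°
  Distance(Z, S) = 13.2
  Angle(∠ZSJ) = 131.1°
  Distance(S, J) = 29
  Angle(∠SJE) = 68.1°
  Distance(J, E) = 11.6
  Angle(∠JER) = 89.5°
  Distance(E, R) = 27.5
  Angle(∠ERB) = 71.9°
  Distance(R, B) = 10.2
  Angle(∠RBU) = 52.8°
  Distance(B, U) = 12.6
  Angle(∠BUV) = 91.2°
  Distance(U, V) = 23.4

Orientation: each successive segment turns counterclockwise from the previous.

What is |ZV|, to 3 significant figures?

5.53

∠RBU = 52.8° gives BU at 52.1° from the x-axis; with |BU| = 12.6, U = (13.3, -12.1). ∠BUV = 91.2° gives UV at 141° from the x-axis; with |UV| = 23.4, V = (-4.82, 2.70). Then |ZV| = |V − Z| = 5.53.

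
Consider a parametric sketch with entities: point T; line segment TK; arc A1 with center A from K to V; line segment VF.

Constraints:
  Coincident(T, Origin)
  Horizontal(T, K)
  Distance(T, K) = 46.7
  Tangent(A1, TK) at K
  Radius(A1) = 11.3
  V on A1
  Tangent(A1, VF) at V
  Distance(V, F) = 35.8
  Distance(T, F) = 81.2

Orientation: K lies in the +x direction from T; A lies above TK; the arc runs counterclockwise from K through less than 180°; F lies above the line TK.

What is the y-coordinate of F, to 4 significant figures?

40.37

T is at the origin; T and K share the same y with |TK| = 46.7 and K on the +x side, so K = (46.70, 0.000). The tangent condition forces AK to be normal to TK, so A = K + (0, 11.3) = (46.70, 11.30). Since AV ⟂ VF (tangency), |AF| = √(11.3² + 35.8²) = 37.54 regardless of where V sits on A1. So F lies on both circle(T, 81.2) and circle(A, 37.54); the above-TK intersection is F = (70.45, 40.37). V is the foot of the tangent from F: V = (57.20, 7.116).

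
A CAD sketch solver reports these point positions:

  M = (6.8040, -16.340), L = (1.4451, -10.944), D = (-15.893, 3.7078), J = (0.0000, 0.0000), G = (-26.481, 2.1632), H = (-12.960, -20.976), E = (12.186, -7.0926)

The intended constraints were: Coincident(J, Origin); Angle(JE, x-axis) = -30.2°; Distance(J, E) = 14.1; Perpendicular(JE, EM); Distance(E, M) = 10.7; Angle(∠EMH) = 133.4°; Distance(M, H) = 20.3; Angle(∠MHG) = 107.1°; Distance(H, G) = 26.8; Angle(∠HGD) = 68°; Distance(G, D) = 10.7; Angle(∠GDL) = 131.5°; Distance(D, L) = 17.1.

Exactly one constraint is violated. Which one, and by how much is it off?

Distance(D, L) = 17.1 — off by 5.60.

J = (0.00, 0.00) ✓; JE at -30.20° ✓; |JE| = 14.10 ✓; ∠(JE, EM) = 90.00° ✓; |EM| = 10.70 ✓; ∠EMH = 133.4° ✓; |MH| = 20.30 ✓; ∠MHG = 107.1° ✓; |HG| = 26.80 ✓; ∠HGD = 68.00° ✓; |GD| = 10.70 ✓; ∠GDL = 131.5° ✓; |DL| = 22.70 ✗.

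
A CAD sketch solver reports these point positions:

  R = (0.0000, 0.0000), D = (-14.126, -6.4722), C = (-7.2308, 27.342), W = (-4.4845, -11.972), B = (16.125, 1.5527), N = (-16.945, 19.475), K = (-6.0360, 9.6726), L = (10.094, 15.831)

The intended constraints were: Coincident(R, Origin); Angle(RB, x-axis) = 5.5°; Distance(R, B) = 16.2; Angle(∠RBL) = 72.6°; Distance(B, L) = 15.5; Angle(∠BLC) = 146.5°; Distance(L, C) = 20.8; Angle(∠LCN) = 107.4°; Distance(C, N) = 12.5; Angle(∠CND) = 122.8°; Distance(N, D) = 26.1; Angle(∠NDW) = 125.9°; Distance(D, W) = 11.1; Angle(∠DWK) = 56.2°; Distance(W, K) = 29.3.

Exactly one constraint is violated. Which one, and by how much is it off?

Distance(W, K) = 29.3 — off by 7.60.

R = (0.00, 0.00) ✓; RB at 5.500° ✓; |RB| = 16.20 ✓; ∠RBL = 72.60° ✓; |BL| = 15.50 ✓; ∠BLC = 146.5° ✓; |LC| = 20.80 ✓; ∠LCN = 107.4° ✓; |CN| = 12.50 ✓; ∠CND = 122.8° ✓; |ND| = 26.10 ✓; ∠NDW = 125.9° ✓; |DW| = 11.10 ✓; ∠DWK = 56.20° ✓; |WK| = 21.70 ✗.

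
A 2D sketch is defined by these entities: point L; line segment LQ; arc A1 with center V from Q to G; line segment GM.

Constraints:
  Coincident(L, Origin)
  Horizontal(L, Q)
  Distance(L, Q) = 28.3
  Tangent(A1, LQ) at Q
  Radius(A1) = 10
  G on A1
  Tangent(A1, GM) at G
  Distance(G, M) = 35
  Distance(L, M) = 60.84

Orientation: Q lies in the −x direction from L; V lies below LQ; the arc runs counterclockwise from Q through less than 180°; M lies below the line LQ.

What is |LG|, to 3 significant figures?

39.2

L is at the origin; LQ is horizontal with |LQ| = 28.3 and Q on the −x side, so Q = (-28.3, 0.00). Since A1 is tangent to LQ there, VQ ⟂ LQ, so V = Q + (0, -10) = (-28.3, -10.0). Since VG ⟂ GM (tangency), |VM| = √(10.0² + 35.0²) = 36.4 regardless of where G sits on A1. So M lies on both circle(L, 60.84) and circle(V, 36.4); the below-LQ intersection is M = (-42.5, -43.5). G is the foot of the tangent from M: G = (-38.2, -8.77).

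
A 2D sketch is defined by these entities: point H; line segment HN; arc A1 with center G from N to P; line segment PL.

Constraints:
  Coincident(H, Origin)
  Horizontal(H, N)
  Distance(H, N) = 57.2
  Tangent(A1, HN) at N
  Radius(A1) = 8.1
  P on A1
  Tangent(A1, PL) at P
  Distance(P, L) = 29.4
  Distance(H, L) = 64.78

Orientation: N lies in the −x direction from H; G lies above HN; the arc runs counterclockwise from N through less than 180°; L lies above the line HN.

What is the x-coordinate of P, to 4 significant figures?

-49.15

Checks: |GP| = 8.100 ✓; ∠(GP, PL) = 90.00° ✓; |PL| = 29.40 ✓; |HL| = 64.78 ✓.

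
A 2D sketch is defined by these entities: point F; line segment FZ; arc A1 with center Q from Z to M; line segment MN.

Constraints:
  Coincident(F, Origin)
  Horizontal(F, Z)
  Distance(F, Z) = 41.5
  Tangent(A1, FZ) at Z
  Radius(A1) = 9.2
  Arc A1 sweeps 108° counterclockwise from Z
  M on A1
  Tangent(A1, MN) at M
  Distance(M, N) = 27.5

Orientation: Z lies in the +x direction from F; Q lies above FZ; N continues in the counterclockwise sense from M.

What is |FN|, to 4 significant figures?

56.59

F is at the origin; FZ is horizontal with |FZ| = 41.5 and Z on the +x side, so Z = (41.50, 0.000). Tangency of A1 to FZ means the radius QZ is perpendicular to FZ, so Q = Z + (0, 9.2) = (41.50, 9.200). On A1, Z sits at bearing -90° from Q; a 108° counterclockwise sweep puts M at bearing 18°, so M = Q + 9.2·(cos 18°, sin 18°) = (50.25, 12.04). Since A1 is tangent to MN there, QM ⟂ MN, so MN runs along (−sin 18°, cos 18°); with |MN| = 27.5, N = (41.75, 38.20). Then |FN| = |N − F| = 56.59.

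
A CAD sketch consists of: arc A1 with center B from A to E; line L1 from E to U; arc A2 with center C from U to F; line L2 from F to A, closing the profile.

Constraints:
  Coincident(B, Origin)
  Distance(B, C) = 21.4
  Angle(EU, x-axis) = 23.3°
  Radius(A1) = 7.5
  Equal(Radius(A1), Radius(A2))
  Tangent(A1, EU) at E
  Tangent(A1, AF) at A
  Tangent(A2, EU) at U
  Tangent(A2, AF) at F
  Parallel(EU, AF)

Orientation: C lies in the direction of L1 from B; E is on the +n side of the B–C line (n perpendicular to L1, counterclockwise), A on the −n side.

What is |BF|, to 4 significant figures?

22.68

The slot axis is L1's direction at 23.3°, so u = (cos 23.3°, sin 23.3°) = (0.9184, 0.3955) and n = (−sin 23.3°, cos 23.3°) = (-0.3955, 0.9184). B is at the origin and C lies 21.4 along u from B, so C = 21.4·u = (19.65, 8.465). Tangency of A1 to both parallel lines with radius 7.5 puts E and A at B ± 7.5·n: E = (-2.967, 6.888), A = (2.967, -6.888). Equal radii place U and F the same way about C: U = C + 7.5·n = (16.69, 15.35), F = C − 7.5·n = (22.62, 1.576). Then |BF| = |F − B| = 22.68.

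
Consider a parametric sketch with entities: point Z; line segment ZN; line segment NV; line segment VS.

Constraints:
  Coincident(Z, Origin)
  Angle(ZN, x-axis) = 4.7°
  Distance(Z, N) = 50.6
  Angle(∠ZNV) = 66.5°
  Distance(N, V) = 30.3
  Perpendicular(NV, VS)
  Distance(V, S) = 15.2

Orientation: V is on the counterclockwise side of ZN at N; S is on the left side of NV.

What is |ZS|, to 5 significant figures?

32.804

Z is at the origin; ZN runs at 4.7° with length 50.6, so N = 50.6·(cos 4.7°, sin 4.7°) = (50.430, 4.1461). ∠ZNV = 66.5°, so NV runs at 4.7° + (180° − 66.5°) = 118.20° from the x-axis; with |NV| = 30.3, V = N + 30.3·(cos 118.20°, sin 118.20°) = (36.112, 30.850). NV is perpendicular to VS; with |VS| = 15.2 on the left of NV, S = V + 15.2·(-0.88130, -0.47255) = (22.716, 23.667). Then |ZS| = |S − Z| = 32.804.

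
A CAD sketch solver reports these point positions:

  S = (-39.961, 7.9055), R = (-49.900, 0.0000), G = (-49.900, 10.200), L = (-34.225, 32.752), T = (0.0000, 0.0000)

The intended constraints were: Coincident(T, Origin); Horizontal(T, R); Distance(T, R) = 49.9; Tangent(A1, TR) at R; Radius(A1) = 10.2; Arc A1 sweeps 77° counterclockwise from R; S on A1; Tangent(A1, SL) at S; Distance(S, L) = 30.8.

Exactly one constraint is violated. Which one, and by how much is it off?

Distance(S, L) = 30.8 — off by 5.30.

T = (0.00, 0.00) ✓; T.y = 0.00, R.y = 0.00 ✓; |TR| = 49.90 ✓; ∠(GR, RT) = 90.00° ✓; |GR| = 10.20 ✓; bearing(G→S) − bearing(G→R) = 77.00° ✓; |GS| = 10.20 ✓; ∠(GS, SL) = 90.00° ✓; |SL| = 25.50 ✗.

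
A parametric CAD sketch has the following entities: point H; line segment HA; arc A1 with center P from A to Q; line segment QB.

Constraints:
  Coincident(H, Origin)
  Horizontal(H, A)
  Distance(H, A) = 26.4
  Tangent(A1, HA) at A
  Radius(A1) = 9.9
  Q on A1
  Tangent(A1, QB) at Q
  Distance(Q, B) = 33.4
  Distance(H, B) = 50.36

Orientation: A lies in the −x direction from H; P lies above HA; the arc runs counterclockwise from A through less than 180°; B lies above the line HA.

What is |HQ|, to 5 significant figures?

20.494

H is at the origin; HA is horizontal with |HA| = 26.4 and A on the −x side, so A = (-26.400, 0.0000). A1 meets HA tangentially, so PA is at right angles to HA, so P = A + (0, 9.9) = (-26.400, 9.9000). Since PQ ⟂ QB (tangency), |PB| = √(9.9² + 33.4²) = 34.836 regardless of where Q sits on A1. So B lies on both circle(H, 50.36) and circle(P, 34.836); the above-HA intersection is B = (-23.378, 44.605). Q is the foot of the tangent from B: Q = (-16.700, 11.879).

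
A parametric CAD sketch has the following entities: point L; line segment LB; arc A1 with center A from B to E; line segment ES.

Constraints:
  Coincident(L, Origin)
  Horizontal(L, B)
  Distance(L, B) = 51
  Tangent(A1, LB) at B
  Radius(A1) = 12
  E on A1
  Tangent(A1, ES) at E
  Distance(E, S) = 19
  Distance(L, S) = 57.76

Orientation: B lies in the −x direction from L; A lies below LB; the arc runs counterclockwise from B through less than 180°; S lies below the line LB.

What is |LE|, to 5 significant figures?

63.056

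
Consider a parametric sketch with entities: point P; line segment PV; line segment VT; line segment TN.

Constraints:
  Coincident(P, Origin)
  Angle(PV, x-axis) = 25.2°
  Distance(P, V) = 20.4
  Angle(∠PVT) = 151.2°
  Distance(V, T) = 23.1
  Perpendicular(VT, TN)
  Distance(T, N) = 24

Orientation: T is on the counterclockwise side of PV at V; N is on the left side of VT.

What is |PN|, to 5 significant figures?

43.358

P is at the origin; PV runs at 25.2° with length 20.4, so V = 20.4·(cos 25.2°, sin 25.2°) = (18.458, 8.6859). ∠PVT = 151.2°, so VT runs at 25.2° + (180° − 151.2°) = 54.000° from the x-axis; with |VT| = 23.1, T = V + 23.1·(cos 54.000°, sin 54.000°) = (32.036, 27.374). VT ⟂ TN; with |TN| = 24.0 on the left of VT, N = T + 24.0·(-0.80902, 0.58779) = (12.620, 41.481). Then |PN| = |N − P| = 43.358.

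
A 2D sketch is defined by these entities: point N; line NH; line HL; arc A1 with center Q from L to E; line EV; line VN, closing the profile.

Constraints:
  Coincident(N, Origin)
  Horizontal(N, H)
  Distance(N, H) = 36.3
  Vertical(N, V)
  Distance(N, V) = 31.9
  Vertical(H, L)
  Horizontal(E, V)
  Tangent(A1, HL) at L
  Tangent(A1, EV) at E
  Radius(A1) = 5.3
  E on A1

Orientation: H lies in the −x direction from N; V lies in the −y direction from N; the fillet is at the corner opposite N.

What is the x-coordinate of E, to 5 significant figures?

-31.000

The virtual corner opposite N is at (-36.300, -31.900). Tangency of A1 to HL means the radius QL is perpendicular to HL and tangency of A1 to EV means the radius QE is perpendicular to EV, with radius 5.3, so the center Q sits 5.3 in from both sides at Q = (-31.000, -26.600). That places the tangent points at L = (-36.300, -26.600) on HL and E = (-31.000, -31.900) on EV. So E.x = -31.000.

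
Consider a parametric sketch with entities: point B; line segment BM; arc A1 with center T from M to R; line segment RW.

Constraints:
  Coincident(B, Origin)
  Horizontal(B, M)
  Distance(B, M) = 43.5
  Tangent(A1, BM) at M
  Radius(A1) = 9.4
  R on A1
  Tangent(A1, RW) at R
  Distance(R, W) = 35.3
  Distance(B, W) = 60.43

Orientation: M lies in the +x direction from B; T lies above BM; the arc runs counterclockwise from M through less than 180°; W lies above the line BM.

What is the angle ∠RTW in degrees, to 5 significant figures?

75.089°

Checks: |TM| = 9.400 ✓; |TR| = 9.400 ✓; ∠(TR, RW) = 90.00° ✓; |RW| = 35.30 ✓; |BW| = 60.43 ✓.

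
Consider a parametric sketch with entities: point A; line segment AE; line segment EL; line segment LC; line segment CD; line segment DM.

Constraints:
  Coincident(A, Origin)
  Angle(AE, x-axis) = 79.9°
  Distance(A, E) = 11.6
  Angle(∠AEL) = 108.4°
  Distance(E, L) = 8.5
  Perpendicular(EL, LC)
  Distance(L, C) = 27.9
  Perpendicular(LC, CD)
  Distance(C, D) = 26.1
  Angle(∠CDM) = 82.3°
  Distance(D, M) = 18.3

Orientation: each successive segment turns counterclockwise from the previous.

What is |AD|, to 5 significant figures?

21.901

A is at the origin; AE runs at 79.9° with length 11.6, so E = (2.0343, 11.420). ∠AEL = 108.4° gives EL at 151.50° from the x-axis; with |EL| = 8.5, L = (-5.4357, 15.476). EL is perpendicular to LC, so LC runs at -118.50°; with |LC| = 27.9, C = (-18.748, -9.0429). The perpendicularity gives CD at right angles to LC, so CD runs at -28.500°; with |CD| = 26.1, D = (4.1887, -21.497). Then |AD| = |D − A| = 21.901.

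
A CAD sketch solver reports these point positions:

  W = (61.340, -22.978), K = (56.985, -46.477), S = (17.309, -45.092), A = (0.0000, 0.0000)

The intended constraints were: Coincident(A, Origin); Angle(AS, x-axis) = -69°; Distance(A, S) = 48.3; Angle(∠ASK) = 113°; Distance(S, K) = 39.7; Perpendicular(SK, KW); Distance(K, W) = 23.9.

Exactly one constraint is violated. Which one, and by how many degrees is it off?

Perpendicular(SK, KW) — off by 8.50°.

A = (0.00, 0.00) ✓; AS at -69.00° ✓; |AS| = 48.30 ✓; ∠ASK = 113.0° ✓; |SK| = 39.70 ✓; ∠(SK, KW) = 81.50° ✗; |KW| = 23.90 ✓.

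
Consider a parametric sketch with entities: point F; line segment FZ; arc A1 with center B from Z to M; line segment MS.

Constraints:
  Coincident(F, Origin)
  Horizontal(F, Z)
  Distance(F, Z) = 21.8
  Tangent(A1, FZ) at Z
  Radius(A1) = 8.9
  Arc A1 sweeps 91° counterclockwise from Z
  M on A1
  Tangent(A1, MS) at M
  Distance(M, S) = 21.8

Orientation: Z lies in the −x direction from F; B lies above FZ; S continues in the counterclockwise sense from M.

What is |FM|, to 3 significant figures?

15.8

F is at the origin; FZ is horizontal with |FZ| = 21.8 and Z on the −x side, so Z = (-21.8, 0.00). A1 meets FZ tangentially, so BZ is at right angles to FZ, so B = Z + (0, 8.9) = (-21.8, 8.90). On A1, Z sits at bearing -90° from B; a 91° counterclockwise sweep puts M at bearing 1°, so M = B + 8.9·(cos 1°, sin 1°) = (-12.9, 9.06). Then |FM| = |M − F| = 15.8.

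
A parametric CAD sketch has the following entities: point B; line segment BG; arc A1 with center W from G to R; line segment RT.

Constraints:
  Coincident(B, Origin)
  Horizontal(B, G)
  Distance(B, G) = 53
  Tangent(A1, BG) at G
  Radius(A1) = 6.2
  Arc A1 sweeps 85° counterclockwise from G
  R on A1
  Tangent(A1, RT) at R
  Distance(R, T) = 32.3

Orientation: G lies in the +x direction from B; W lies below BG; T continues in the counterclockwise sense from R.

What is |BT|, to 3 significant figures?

58.0

On A1, G sits at bearing 90° from W; an 85° counterclockwise sweep puts R at bearing 175°, so R = W + 6.2·(cos 175°, sin 175°) = (46.8, -5.66). A1 meets RT tangentially, so WR is at right angles to RT, so RT runs along (−sin 175°, cos 175°); with |RT| = 32.3, T = (44.0, -37.8). Then |BT| = |T − B| = 58.0.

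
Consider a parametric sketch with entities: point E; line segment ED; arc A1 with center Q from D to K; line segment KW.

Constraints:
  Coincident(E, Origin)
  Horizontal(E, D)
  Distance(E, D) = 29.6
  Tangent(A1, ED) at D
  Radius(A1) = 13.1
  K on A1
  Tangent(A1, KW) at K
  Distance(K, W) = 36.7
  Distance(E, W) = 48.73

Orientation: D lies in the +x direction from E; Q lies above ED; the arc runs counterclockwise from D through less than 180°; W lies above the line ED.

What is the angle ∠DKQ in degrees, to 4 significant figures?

21.06°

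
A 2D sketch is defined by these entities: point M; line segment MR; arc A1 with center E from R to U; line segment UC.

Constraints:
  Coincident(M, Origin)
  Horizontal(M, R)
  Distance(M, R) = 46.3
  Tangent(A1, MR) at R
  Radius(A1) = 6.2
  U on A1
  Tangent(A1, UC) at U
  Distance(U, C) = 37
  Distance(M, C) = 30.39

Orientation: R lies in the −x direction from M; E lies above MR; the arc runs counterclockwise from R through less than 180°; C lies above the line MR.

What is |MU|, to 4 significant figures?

42.15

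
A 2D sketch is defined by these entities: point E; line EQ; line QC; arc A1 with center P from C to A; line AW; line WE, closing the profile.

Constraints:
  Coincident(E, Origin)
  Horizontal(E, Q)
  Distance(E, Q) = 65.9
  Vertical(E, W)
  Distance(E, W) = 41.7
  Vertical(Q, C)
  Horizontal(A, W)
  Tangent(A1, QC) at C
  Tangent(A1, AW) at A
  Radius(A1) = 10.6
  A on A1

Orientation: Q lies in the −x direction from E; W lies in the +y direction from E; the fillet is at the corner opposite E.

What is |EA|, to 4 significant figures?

69.26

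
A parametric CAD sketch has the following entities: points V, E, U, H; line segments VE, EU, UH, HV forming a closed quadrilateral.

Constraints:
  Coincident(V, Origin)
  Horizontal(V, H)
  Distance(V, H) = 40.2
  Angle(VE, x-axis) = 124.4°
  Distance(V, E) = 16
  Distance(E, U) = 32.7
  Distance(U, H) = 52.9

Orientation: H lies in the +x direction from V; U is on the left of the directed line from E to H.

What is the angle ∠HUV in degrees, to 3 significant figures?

48.4°

V is at the origin; V and H share the same y with |VH| = 40.2 and H in +x, so H = (40.2, 0). VE runs at 124.4° with |VE| = 16.0, so E = (-9.04, 13.2). U is determined by |EU| = 32.7 and |UH| = 52.9 together: it lies at the intersection of circle(E, 32.7) and circle(H, 52.9). With |EH| = 51.0, the foot of the radical line on EH is 8.53 from E and the perpendicular offset is √(32.7² − 8.53²) = 31.6. Taking the left-of-EH solution: U = (7.37, 41.5).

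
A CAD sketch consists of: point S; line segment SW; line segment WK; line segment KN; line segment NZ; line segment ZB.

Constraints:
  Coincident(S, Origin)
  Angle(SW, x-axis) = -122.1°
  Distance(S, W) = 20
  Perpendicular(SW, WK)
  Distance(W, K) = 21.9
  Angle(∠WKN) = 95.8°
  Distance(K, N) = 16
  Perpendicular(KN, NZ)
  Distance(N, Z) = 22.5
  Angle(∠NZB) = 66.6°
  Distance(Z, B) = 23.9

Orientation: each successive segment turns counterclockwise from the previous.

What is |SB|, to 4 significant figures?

25.97

The perpendicularity gives NZ at right angles to KN, so NZ runs at 142.1°; with |NZ| = 22.5, Z = (-0.001830, -2.133). ∠NZB = 66.6° gives ZB at -104.5° from the x-axis; with |ZB| = 23.9, B = (-5.986, -25.27). Then |SB| = |B − S| = 25.97.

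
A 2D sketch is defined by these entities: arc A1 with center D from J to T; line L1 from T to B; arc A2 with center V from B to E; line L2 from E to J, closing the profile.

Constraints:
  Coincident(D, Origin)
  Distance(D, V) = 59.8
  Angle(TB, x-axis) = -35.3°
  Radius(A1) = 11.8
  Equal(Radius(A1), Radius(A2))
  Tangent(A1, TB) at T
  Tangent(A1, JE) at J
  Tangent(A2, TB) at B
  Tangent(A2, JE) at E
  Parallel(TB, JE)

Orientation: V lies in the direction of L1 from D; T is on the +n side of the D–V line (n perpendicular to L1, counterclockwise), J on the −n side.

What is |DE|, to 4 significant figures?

60.95

Tangency of A1 to both parallel lines with radius 11.8 puts T and J at D ± 11.8·n: T = (6.819, 9.630), J = (-6.819, -9.630). Equal radii place B and E the same way about V: B = V + 11.8·n = (55.62, -24.93), E = V − 11.8·n = (41.99, -44.19). Then |DE| = |E − D| = 60.95.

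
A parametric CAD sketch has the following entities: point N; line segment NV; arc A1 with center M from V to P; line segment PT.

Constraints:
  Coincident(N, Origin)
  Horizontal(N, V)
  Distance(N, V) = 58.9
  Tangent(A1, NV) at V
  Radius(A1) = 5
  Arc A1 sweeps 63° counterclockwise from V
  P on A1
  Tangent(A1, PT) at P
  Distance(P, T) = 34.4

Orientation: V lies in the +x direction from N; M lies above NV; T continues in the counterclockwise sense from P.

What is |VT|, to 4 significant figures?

38.95

On A1, V sits at bearing -90° from M; a 63° counterclockwise sweep puts P at bearing -27°, so P = M + 5.0·(cos -27°, sin -27°) = (63.36, 2.730). A1 meets PT tangentially, so MP is at right angles to PT, so PT runs along (−sin -27°, cos -27°); with |PT| = 34.4, T = (78.97, 33.38). Then |VT| = |T − V| = 38.95.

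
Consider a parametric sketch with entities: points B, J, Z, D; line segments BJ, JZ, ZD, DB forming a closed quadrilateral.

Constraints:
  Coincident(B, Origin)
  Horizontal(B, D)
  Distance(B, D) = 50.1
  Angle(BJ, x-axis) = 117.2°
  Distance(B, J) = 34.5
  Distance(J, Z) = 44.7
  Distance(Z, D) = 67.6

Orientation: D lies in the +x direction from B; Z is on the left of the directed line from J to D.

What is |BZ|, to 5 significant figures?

62.382

B is at the origin; B and D share the same y with |BD| = 50.1 and D in +x, so D = (50.1, 0). BJ runs at 117.2° with |BJ| = 34.5, so J = (-15.770, 30.685). Z is determined by |JZ| = 44.7 and |ZD| = 67.6 together: it lies at the intersection of circle(J, 44.7) and circle(D, 67.6). With |JD| = 72.666, the foot of the radical line on JD is 18.638 from J and the perpendicular offset is √(44.7² − 18.638²) = 40.629. Taking the left-of-JD solution: Z = (18.281, 59.643).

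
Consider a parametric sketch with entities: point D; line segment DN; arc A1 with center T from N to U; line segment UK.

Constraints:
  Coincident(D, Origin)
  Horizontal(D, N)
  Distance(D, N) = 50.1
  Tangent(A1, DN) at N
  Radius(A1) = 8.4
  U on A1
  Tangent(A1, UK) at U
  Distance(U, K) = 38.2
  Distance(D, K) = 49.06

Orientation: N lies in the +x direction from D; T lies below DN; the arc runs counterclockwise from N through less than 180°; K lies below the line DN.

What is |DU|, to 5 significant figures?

42.656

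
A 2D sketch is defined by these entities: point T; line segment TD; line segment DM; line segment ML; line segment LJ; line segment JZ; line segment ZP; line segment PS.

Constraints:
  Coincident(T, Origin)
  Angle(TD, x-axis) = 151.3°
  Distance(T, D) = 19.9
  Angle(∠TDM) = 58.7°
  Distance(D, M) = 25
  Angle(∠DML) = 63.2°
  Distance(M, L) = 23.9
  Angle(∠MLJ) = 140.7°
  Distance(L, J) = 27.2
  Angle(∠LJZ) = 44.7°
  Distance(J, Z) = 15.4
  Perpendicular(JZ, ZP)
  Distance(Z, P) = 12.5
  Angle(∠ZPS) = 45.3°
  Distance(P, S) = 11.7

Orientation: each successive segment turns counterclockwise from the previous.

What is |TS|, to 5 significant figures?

17.729

JZ is perpendicular to ZP, so ZP runs at -66.000°; with |ZP| = 12.5, P = (5.3969, 3.9737). ∠ZPS = 45.3° gives PS at 68.700° from the x-axis; with |PS| = 11.7, S = (9.6470, 14.875). Then |TS| = |S − T| = 17.729.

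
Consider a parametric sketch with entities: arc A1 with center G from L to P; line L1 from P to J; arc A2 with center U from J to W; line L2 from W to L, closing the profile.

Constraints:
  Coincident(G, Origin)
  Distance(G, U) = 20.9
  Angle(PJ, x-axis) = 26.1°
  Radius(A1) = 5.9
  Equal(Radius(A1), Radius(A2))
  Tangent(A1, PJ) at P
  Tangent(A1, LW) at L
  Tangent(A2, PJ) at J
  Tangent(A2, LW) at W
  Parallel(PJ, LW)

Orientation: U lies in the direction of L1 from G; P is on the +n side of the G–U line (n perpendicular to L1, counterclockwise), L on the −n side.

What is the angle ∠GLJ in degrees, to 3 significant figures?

60.6°

The slot axis is L1's direction at 26.1°, so u = (cos 26.1°, sin 26.1°) = (0.898, 0.440) and n = (−sin 26.1°, cos 26.1°) = (-0.440, 0.898). G is at the origin and U lies 20.9 along u from G, so U = 20.9·u = (18.8, 9.19). Tangency of A1 to both parallel lines with radius 5.9 puts P and L at G ± 5.9·n: P = (-2.60, 5.30), L = (2.60, -5.30). Equal radii place J and W the same way about U: J = U + 5.9·n = (16.2, 14.5), W = U − 5.9·n = (21.4, 3.90). Then cos ∠GLJ = LG·LJ / (|LG||LJ|), giving 60.6°.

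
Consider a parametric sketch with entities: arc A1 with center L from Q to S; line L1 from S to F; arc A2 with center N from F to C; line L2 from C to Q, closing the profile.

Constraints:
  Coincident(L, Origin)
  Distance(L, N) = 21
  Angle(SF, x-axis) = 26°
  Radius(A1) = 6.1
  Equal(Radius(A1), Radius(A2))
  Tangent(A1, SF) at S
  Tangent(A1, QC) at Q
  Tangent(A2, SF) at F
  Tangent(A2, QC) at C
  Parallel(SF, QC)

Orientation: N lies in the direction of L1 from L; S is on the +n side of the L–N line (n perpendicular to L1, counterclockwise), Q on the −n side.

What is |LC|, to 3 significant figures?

21.9

Tangency of A1 to both parallel lines with radius 6.1 puts S and Q at L ± 6.1·n: S = (-2.67, 5.48), Q = (2.67, -5.48). Equal radii place F and C the same way about N: F = N + 6.1·n = (16.2, 14.7), C = N − 6.1·n = (21.5, 3.72). Then |LC| = |C − L| = 21.9.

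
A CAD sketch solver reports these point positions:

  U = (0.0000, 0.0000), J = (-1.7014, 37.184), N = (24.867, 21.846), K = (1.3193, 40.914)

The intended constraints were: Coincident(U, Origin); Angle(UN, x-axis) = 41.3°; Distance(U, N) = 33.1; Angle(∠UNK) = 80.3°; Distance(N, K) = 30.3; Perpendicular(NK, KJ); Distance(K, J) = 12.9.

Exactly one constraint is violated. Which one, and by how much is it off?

Distance(K, J) = 12.9 — off by 8.10.

U = (0.00, 0.00) ✓; UN at 41.30° ✓; |UN| = 33.10 ✓; ∠UNK = 80.30° ✓; |NK| = 30.30 ✓; ∠(NK, KJ) = 90.00° ✓; |KJ| = 4.800 ✗.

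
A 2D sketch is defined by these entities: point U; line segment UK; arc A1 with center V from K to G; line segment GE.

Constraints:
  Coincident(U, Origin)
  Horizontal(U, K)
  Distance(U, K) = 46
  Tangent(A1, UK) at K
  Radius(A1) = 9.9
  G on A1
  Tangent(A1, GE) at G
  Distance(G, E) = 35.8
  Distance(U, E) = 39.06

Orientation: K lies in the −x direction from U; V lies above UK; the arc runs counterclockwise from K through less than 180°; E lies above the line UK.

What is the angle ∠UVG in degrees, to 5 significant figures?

20.814°

U is at the origin; UK is horizontal with |UK| = 46.0 and K on the −x side, so K = (-46.000, 0.0000). Since A1 is tangent to UK there, VK ⟂ UK, so V = K + (0, 9.9) = (-46.000, 9.9000). Since VG ⟂ GE (tangency), |VE| = √(9.9² + 35.8²) = 37.144 regardless of where G sits on A1. So E lies on both circle(U, 39.06) and circle(V, 37.144); the above-UK intersection is E = (-18.216, 34.552). G is the foot of the tangent from E: G = (-37.693, 4.5139).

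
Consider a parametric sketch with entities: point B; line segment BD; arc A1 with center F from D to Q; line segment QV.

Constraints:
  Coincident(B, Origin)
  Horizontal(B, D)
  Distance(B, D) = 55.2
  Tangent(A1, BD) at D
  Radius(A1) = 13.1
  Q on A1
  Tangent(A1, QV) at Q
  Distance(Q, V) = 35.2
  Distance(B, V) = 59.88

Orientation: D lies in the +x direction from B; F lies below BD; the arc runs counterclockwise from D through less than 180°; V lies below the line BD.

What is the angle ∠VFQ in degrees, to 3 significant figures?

69.6°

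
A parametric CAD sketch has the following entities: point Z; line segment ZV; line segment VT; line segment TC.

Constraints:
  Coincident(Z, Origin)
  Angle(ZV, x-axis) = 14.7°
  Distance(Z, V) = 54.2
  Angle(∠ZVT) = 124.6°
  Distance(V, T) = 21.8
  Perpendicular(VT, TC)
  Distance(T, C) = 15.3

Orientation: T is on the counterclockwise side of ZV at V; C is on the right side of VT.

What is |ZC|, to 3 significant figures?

79.7

∠ZVT = 124.6°, so VT runs at 14.7° + (180° − 124.6°) = 70.1° from the x-axis; with |VT| = 21.8, T = V + 21.8·(cos 70.1°, sin 70.1°) = (59.8, 34.3). VT ⟂ TC; with |TC| = 15.3 on the right of VT, C = T + 15.3·(0.940, -0.340) = (74.2, 29.0). Then |ZC| = |C − Z| = 79.7.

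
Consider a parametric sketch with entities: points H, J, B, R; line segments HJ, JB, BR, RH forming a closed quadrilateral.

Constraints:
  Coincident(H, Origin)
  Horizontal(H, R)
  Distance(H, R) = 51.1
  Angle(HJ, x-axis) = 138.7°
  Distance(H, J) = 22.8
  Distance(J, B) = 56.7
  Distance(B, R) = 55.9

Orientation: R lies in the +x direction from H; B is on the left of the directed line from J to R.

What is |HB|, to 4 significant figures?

57.32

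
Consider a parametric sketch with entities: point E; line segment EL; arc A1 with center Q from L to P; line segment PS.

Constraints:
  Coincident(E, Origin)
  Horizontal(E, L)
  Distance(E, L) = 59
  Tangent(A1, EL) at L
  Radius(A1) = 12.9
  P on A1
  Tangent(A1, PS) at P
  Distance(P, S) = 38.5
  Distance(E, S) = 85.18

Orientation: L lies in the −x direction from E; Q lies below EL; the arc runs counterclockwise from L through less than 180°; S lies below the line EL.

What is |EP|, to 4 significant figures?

73.25

Checks: |QP| = 12.90 ✓; ∠(QP, PS) = 90.00° ✓; |PS| = 38.50 ✓; |ES| = 85.18 ✓.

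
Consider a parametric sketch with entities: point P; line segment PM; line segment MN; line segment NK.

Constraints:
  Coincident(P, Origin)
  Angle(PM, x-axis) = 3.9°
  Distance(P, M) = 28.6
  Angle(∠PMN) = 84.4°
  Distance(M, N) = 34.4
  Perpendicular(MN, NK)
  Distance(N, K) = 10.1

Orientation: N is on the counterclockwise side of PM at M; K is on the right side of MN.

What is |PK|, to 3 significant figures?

49.9

P is at the origin; PM runs at 3.9° with length 28.6, so M = 28.6·(cos 3.9°, sin 3.9°) = (28.5, 1.95). ∠PMN = 84.4°, so MN runs at 3.9° + (180° − 84.4°) = 99.5° from the x-axis; with |MN| = 34.4, N = M + 34.4·(cos 99.5°, sin 99.5°) = (22.9, 35.9). The perpendicularity gives NK at right angles to MN; with |NK| = 10.1 on the right of MN, K = N + 10.1·(0.986, 0.165) = (32.8, 37.5). Then |PK| = |K − P| = 49.9.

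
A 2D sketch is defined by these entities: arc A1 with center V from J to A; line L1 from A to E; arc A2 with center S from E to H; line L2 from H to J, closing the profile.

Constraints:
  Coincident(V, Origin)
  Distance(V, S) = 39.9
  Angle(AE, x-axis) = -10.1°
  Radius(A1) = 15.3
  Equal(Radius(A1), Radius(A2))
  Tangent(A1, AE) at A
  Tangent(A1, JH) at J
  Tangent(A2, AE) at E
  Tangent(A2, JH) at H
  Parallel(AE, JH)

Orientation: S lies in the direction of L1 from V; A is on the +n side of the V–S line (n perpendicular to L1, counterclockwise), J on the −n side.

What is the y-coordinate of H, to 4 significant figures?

-22.06

The slot axis is L1's direction at -10.1°, so u = (cos -10.1°, sin -10.1°) = (0.9845, -0.1754) and n = (−sin -10.1°, cos -10.1°) = (0.1754, 0.9845). V is at the origin and S lies 39.9 along u from V, so S = 39.9·u = (39.28, -6.997). Tangency of A1 to both parallel lines with radius 15.3 puts A and J at V ± 15.3·n: A = (2.683, 15.06), J = (-2.683, -15.06). Equal radii place E and H the same way about S: E = S + 15.3·n = (41.96, 8.066), H = S − 15.3·n = (36.60, -22.06). So H.y = -22.06.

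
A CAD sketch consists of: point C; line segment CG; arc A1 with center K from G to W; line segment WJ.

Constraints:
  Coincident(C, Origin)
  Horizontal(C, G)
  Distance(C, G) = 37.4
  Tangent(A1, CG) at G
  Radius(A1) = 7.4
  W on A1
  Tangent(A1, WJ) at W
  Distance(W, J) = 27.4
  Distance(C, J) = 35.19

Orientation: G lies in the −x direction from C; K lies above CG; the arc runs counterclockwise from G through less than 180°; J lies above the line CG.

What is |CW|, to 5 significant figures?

30.961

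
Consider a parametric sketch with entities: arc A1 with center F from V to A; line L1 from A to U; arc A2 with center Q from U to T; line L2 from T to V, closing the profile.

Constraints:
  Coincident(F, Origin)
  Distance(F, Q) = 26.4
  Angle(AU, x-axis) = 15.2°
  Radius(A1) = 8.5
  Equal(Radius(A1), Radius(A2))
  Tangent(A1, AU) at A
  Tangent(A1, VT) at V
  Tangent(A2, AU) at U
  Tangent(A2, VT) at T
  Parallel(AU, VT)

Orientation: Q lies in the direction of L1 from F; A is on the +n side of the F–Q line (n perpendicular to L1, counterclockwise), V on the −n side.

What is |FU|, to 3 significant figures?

27.7

The slot axis is L1's direction at 15.2°, so u = (cos 15.2°, sin 15.2°) = (0.965, 0.262) and n = (−sin 15.2°, cos 15.2°) = (-0.262, 0.965). F is at the origin and Q lies 26.4 along u from F, so Q = 26.4·u = (25.5, 6.92). Tangency of A1 to both parallel lines with radius 8.5 puts A and V at F ± 8.5·n: A = (-2.23, 8.20), V = (2.23, -8.20). Equal radii place U and T the same way about Q: U = Q + 8.5·n = (23.2, 15.1), T = Q − 8.5·n = (27.7, -1.28). Then |FU| = |U − F| = 27.7.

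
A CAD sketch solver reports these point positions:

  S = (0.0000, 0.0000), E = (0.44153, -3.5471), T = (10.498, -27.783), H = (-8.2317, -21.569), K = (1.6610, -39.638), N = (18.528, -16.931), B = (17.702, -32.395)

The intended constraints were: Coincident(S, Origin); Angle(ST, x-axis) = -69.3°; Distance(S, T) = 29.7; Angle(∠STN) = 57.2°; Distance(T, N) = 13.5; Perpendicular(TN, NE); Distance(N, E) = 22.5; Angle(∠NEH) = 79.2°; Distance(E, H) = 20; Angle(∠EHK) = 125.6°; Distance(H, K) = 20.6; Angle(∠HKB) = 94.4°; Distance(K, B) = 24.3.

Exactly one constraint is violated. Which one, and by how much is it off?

Distance(K, B) = 24.3 — off by 6.70.

S = (0.00, 0.00) ✓; ST at -69.30° ✓; |ST| = 29.70 ✓; ∠STN = 57.20° ✓; |TN| = 13.50 ✓; ∠(TN, NE) = 90.00° ✓; |NE| = 22.50 ✓; ∠NEH = 79.20° ✓; |EH| = 20.00 ✓; ∠EHK = 125.6° ✓; |HK| = 20.60 ✓; ∠HKB = 94.40° ✓; |KB| = 17.60 ✗.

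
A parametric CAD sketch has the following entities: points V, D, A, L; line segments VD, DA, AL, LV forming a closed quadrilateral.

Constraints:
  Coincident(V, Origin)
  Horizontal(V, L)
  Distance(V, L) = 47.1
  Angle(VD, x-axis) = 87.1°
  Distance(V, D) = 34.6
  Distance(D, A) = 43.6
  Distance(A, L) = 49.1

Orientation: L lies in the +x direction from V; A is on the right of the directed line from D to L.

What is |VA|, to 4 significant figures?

9.023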